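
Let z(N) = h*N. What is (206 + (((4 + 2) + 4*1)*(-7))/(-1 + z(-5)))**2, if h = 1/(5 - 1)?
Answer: 4553956/81 ≈ 56222.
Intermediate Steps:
h = 1/4 ≈ 0.25000
z(N) = N/4
(206 + (((4 + 2) + 4*1)*(-7))/(-1 + z(-5)))**2 = (206 + (((4 + 2) + 4*1)*(-7))/(-1 + (1/4)*(-5)))**2 = (206 + ((6 + 4)*(-7))/(-1 - 5/4))**2 = (206 + (10*(-7))/(-9/4))**2 = (206 - 70*(-4/9))**2 = (206 + 280/9)**2 = (2134/9)**2 = 4553956/81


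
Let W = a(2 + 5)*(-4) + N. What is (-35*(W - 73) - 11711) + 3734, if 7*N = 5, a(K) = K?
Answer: -4467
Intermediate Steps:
N = 5/7 (N = (1/7)*5 = 5/7 ≈ 0.71429)
W = -191/7 (W = (2 + 5)*(-4) + 5/7 = 7*(-4) + 5/7 = -28 + 5/7 = -191/7 ≈ -27.286)
(-35*(W - 73) - 11711) + 3734 = (-35*(-191/7 - 73) - 11711) + 3734 = (-35*(-702/7) - 11711) + 3734 = (3510 - 11711) + 3734 = -8201 + 3734 = -4467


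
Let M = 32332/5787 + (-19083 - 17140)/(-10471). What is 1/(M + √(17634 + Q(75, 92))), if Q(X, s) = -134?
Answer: -24263539197309/46717779355763459 + 134106503692050*√7/46717779355763459 ≈ 0.0070754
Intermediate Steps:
M = 14815429/1637721 (M = 32332*(1/5787) - 36223*(-1/10471) = 32332/5787 + 979/283 = 14815429/1637721 ≈ 9.0464)
1/(M + √(17634 + Q(75, 92))) = 1/(14815429/1637721 + √(17634 - 134)) = 1/(14815429/1637721 + √17500) = 1/(14815429/1637721 + 50*√7)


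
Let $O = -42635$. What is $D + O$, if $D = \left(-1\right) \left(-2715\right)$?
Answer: $-39920$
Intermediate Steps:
$D = 2715$
$D + O = 2715 - 42635 = -39920$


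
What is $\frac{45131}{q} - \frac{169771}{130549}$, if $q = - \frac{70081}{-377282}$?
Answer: $\frac{2222860800292707}{9149004469} \approx 2.4296 \cdot 10^{5}$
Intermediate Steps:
$q = \frac{70081}{377282}$ ($q = \left(-70081\right) \left(- \frac{1}{377282}\right) = \frac{70081}{377282} \approx 0.18575$)
$\frac{45131}{q} - \frac{169771}{130549} = \frac{45131}{\frac{70081}{377282}} - \frac{169771}{130549} = 45131 \cdot \frac{377282}{70081} - \frac{169771}{130549} = \frac{17027113942}{70081} - \frac{169771}{130549} = \frac{2222860800292707}{9149004469}$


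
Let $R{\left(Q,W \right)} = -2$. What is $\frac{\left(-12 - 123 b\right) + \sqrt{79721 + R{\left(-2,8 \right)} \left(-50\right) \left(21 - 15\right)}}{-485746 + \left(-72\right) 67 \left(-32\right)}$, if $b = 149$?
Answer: $\frac{18339}{331378} - \frac{\sqrt{80321}}{331378} \approx 0.054486$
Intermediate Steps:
$\frac{\left(-12 - 123 b\right) + \sqrt{79721 + R{\left(-2,8 \right)} \left(-50\right) \left(21 - 15\right)}}{-485746 + \left(-72\right) 67 \left(-32\right)} = \frac{\left(-12 - 18327\right) + \sqrt{79721 + \left(-2\right) \left(-50\right) \left(21 - 15\right)}}{-485746 + \left(-72\right) 67 \left(-32\right)} = \frac{\left(-12 - 18327\right) + \sqrt{79721 + 100 \cdot 6}}{-485746 - -154368} = \frac{-18339 + \sqrt{79721 + 600}}{-485746 + 154368} = \frac{-18339 + \sqrt{80321}}{-331378} = \left(-18339 + \sqrt{80321}\right) \left(- \frac{1}{331378}\right) = \frac{18339}{331378} - \frac{\sqrt{80321}}{331378}$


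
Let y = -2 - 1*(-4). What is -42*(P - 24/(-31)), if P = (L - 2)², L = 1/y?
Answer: -7875/62 ≈ -127.02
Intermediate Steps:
y = 2 (y = -2 + 4 = 2)
L = ½ (L = 1/2 = ½ ≈ 0.50000)
P = 9/4 (P = (½ - 2)² = (-3/2)² = 9/4 ≈ 2.2500)
-42*(P - 24/(-31)) = -42*(9/4 - 24/(-31)) = -42*(9/4 - 24*(-1/31)) = -42*(9/4 + 24/31) = -42*375/124 = -7875/62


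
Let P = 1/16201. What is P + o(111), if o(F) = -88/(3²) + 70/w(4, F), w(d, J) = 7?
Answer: 32411/145809 ≈ 0.22228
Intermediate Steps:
P = 1/16201 ≈ 6.1725e-5
o(F) = 2/9 (o(F) = -88/(3²) + 70/7 = -88/9 + 70*(⅐) = -88*⅑ + 10 = -88/9 + 10 = 2/9)
P + o(111) = 1/16201 + 2/9 = 32411/145809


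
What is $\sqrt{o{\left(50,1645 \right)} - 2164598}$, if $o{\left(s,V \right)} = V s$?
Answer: $18 i \sqrt{6427} \approx 1443.0 i$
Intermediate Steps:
$\sqrt{o{\left(50,1645 \right)} - 2164598} = \sqrt{1645 \cdot 50 - 2164598} = \sqrt{82250 - 2164598} = \sqrt{-2082348} = 18 i \sqrt{6427}$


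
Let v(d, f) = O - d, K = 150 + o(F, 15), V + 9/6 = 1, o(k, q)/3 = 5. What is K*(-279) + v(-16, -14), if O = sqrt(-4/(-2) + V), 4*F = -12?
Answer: -46019 + sqrt(6)/2 ≈ -46018.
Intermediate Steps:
F = -3 (F = (1/4)*(-12) = -3)
o(k, q) = 15 (o(k, q) = 3*5 = 15)
V = -1/2 (V = -3/2 + 1 = -1/2 ≈ -0.50000)
O = sqrt(6)/2 (O = sqrt(-4/(-2) - 1/2) = sqrt(-4*(-1/2) - 1/2) = sqrt(2 - 1/2) = sqrt(3/2) = sqrt(6)/2 ≈ 1.2247)
K = 165 (K = 150 + 15 = 165)
v(d, f) = sqrt(6)/2 - d
K*(-279) + v(-16, -14) = 165*(-279) + (sqrt(6)/2 - 1*(-16)) = -46035 + (sqrt(6)/2 + 16) = -46035 + (16 + sqrt(6)/2) = -46019 + sqrt(6)/2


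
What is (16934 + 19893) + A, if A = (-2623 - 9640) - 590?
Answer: 23974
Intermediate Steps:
A = -12853 (A = -12263 - 590 = -12853)
(16934 + 19893) + A = (16934 + 19893) - 12853 = 36827 - 12853 = 23974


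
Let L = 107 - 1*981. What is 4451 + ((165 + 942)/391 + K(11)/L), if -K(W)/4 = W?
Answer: 33087886/7429 ≈ 4453.9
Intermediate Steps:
L = -874 (L = 107 - 981 = -874)
K(W) = -4*W
4451 + ((165 + 942)/391 + K(11)/L) = 4451 + ((165 + 942)/391 - 4*11/(-874)) = 4451 + (1107*(1/391) - 44*(-1/874)) = 4451 + (1107/391 + 22/437) = 4451 + 21407/7429 = 33087886/7429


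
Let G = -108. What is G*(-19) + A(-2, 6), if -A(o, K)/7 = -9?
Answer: 2115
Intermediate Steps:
A(o, K) = 63 (A(o, K) = -7*(-9) = 63)
G*(-19) + A(-2, 6) = -108*(-19) + 63 = 2052 + 63 = 2115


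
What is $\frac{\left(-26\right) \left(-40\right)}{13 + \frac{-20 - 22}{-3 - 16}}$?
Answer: $\frac{19760}{289} \approx 68.374$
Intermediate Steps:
$\frac{\left(-26\right) \left(-40\right)}{13 + \frac{-20 - 22}{-3 - 16}} = \frac{1040}{13 - \frac{42}{-19}} = \frac{1040}{13 - - \frac{42}{19}} = \frac{1040}{13 + \frac{42}{19}} = \frac{1040}{\frac{289}{19}} = 1040 \cdot \frac{19}{289} = \frac{19760}{289}$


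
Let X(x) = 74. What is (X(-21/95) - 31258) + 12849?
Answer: -18335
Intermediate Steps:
(X(-21/95) - 31258) + 12849 = (74 - 31258) + 12849 = -31184 + 12849 = -18335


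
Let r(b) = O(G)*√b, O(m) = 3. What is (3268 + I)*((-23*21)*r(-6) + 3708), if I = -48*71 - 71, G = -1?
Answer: -782388 + 305739*I*√6 ≈ -7.8239e+5 + 7.4891e+5*I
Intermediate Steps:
r(b) = 3*√b
I = -3479 (I = -3408 - 71 = -3479)
(3268 + I)*((-23*21)*r(-6) + 3708) = (3268 - 3479)*((-23*21)*(3*√(-6)) + 3708) = -211*(-1449*I*√6 + 3708) = -211*(3708 - 1449*I*√6) = -782388 + 305739*I*√6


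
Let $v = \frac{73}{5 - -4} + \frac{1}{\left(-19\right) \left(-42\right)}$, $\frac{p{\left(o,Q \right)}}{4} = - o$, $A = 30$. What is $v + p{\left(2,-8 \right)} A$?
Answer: $- \frac{555139}{2394} \approx -231.89$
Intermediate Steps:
$p{\left(o,Q \right)} = - 4 o$ ($p{\left(o,Q \right)} = 4 \left(- o\right) = - 4 o$)
$v = \frac{19421}{2394}$ ($v = \frac{73}{5 + 4} - - \frac{1}{798} = \frac{73}{9} + \frac{1}{798} = \frac{19421}{2394} \approx 8.1124$)
$v + p{\left(2,-8 \right)} A = \frac{19421}{2394} + \left(-4\right) 2 \cdot 30 = \frac{19421}{2394} - 240 = - \frac{555139}{2394}$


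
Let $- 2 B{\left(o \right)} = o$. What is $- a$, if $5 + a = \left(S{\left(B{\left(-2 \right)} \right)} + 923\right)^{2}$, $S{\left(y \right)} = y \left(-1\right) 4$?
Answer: $-844556$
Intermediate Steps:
$B{\left(o \right)} = - \frac{o}{2}$
$S{\left(y \right)} = - 4 y$ ($S{\left(y \right)} = - y 4 = - 4 y$)
$a = 844556$ ($a = -5 + \left(- 4 \left(\left(- \frac{1}{2}\right) \left(-2\right)\right) + 923\right)^{2} = -5 + \left(\left(-4\right) 1 + 923\right)^{2} = -5 + \left(-4 + 923\right)^{2} = -5 + 919^{2} = -5 + 844561 = 844556$)
$- a = \left(-1\right) 844556 = -844556$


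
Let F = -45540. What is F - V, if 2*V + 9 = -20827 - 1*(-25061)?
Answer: -95305/2 ≈ -47653.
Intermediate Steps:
V = 4225/2 (V = -9/2 + (-20827 - 1*(-25061))/2 = -9/2 + (-20827 + 25061)/2 = -9/2 + (1/2)*4234 = -9/2 + 2117 = 4225/2 ≈ 2112.5)
F - V = -45540 - 1*4225/2 = -45540 - 4225/2 = -95305/2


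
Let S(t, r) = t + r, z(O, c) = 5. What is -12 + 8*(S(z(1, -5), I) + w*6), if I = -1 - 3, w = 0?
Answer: -4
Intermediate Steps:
I = -4
S(t, r) = r + t
-12 + 8*(S(z(1, -5), I) + w*6) = -12 + 8*((-4 + 5) + 0*6) = -12 + 8*(1 + 0) = -12 + 8*1 = -12 + 8 = -4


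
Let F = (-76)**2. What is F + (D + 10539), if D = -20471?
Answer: -4156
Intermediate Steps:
F = 5776
F + (D + 10539) = 5776 + (-20471 + 10539) = 5776 - 9932 = -4156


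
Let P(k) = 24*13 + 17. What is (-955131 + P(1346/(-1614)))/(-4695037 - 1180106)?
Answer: 954802/5875143 ≈ 0.16252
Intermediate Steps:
P(k) = 329 (P(k) = 312 + 17 = 329)
(-955131 + P(1346/(-1614)))/(-4695037 - 1180106) = (-955131 + 329)/(-4695037 - 1180106) = -954802/(-5875143) = -954802*(-1/5875143) = 954802/5875143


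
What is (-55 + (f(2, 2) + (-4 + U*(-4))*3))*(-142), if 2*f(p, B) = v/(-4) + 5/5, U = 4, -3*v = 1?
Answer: 195037/12 ≈ 16253.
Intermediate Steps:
v = -⅓ (v = -⅓*1 = -⅓ ≈ -0.33333)
f(p, B) = 13/24 (f(p, B) = (-⅓/(-4) + 5/5)/2 = (-⅓*(-¼) + 5*(⅕))/2 = (1/12 + 1)/2 = (½)*(13/12) = 13/24)
(-55 + (f(2, 2) + (-4 + U*(-4))*3))*(-142) = (-55 + (13/24 + (-4 + 4*(-4))*3))*(-142) = (-55 + (13/24 + (-4 - 16)*3))*(-142) = (-55 + (13/24 - 20*3))*(-142) = (-55 + (13/24 - 60))*(-142) = (-55 - 1427/24)*(-142) = -2747/24*(-142) = 195037/12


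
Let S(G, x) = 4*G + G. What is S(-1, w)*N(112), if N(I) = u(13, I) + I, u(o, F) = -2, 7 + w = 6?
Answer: -550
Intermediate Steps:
w = -1 (w = -7 + 6 = -1)
S(G, x) = 5*G
N(I) = -2 + I
S(-1, w)*N(112) = (5*(-1))*(-2 + 112) = -5*110 = -550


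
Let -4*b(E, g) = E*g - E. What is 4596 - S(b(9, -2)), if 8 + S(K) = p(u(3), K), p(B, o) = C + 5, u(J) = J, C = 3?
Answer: 4596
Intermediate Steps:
b(E, g) = E/4 - E*g/4 (b(E, g) = -(E*g - E)/4 = -(-E + E*g)/4 = E/4 - E*g/4)
p(B, o) = 8 (p(B, o) = 3 + 5 = 8)
S(K) = 0 (S(K) = -8 + 8 = 0)
4596 - S(b(9, -2)) = 4596 - 1*0 = 4596 + 0 = 4596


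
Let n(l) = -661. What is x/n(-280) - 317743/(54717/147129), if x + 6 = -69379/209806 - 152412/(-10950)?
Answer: -171477610126567782991/200703718799350 ≈ -8.5438e+5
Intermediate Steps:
x = 2905499637/382895950 (x = -6 + (-69379/209806 - 152412/(-10950)) = -6 + (-69379*1/209806 - 152412*(-1/10950)) = -6 + (-69379/209806 + 25402/1825) = -6 + 5202875337/382895950 = 2905499637/382895950 ≈ 7.5882)
x/n(-280) - 317743/(54717/147129) = (2905499637/382895950)/(-661) - 317743/(54717/147129) = (2905499637/382895950)*(-1/661) - 317743/(54717*(1/147129)) = -2905499637/253094222950 - 317743/18239/49043 = -2905499637/253094222950 - 317743*49043/18239 = -2905499637/253094222950 - 15583069949/18239 = -171477610126567782991/200703718799350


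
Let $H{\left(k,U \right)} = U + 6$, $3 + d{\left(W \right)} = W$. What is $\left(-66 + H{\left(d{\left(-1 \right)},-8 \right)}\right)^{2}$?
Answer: $4624$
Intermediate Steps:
$d{\left(W \right)} = -3 + W$
$H{\left(k,U \right)} = 6 + U$
$\left(-66 + H{\left(d{\left(-1 \right)},-8 \right)}\right)^{2} = \left(-66 + \left(6 - 8\right)\right)^{2} = \left(-66 - 2\right)^{2} = \left(-68\right)^{2} = 4624$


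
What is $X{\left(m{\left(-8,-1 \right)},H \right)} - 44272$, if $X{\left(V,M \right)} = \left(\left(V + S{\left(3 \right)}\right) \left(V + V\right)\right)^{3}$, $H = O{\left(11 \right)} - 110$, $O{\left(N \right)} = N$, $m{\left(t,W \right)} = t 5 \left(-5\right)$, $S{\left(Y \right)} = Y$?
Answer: $535387327955728$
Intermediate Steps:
$m{\left(t,W \right)} = - 25 t$ ($m{\left(t,W \right)} = 5 t \left(-5\right) = - 25 t$)
$H = -99$ ($H = 11 - 110 = -99$)
$X{\left(V,M \right)} = 8 V^{3} \left(3 + V\right)^{3}$ ($X{\left(V,M \right)} = \left(\left(V + 3\right) \left(V + V\right)\right)^{3} = \left(\left(3 + V\right) 2 V\right)^{3} = \left(2 V \left(3 + V\right)\right)^{3} = 8 V^{3} \left(3 + V\right)^{3}$)
$X{\left(m{\left(-8,-1 \right)},H \right)} - 44272 = 8 \left(\left(-25\right) \left(-8\right)\right)^{3} \left(3 - -200\right)^{3} - 44272 = 8 \cdot 200^{3} \left(3 + 200\right)^{3} - 44272 = 8 \cdot 8000000 \cdot 203^{3} - 44272 = 8 \cdot 8000000 \cdot 8365427 - 44272 = 535387328000000 - 44272 = 535387327955728$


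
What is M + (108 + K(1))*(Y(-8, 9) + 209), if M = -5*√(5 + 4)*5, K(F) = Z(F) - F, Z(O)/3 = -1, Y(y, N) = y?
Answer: 20829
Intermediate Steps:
Z(O) = -3 (Z(O) = 3*(-1) = -3)
K(F) = -3 - F
M = -75 (M = -5*√9*5 = -5*3*5 = -15*5 = -75)
M + (108 + K(1))*(Y(-8, 9) + 209) = -75 + (108 + (-3 - 1*1))*(-8 + 209) = -75 + (108 + (-3 - 1))*201 = -75 + (108 - 4)*201 = -75 + 104*201 = -75 + 20904 = 20829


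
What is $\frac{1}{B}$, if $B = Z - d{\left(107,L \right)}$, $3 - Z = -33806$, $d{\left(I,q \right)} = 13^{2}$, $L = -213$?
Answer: $\frac{1}{33640} \approx 2.9727 \cdot 10^{-5}$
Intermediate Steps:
$d{\left(I,q \right)} = 169$
$Z = 33809$ ($Z = 3 - -33806 = 3 + 33806 = 33809$)
$B = 33640$ ($B = 33809 - 169 = 33640$)
$\frac{1}{B} = \frac{1}{33640}$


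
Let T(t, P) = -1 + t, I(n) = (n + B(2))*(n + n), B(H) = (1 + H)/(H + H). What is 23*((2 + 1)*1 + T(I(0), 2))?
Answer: 46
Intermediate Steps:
B(H) = (1 + H)/(2*H) (B(H) = (1 + H)/((2*H)) = (1 + H)*(1/(2*H)) = (1 + H)/(2*H))
I(n) = 2*n*(3/4 + n) (I(n) = (n + (1/2)*(1 + 2)/2)*(n + n) = (n + (1/2)*(1/2)*3)*(2*n) = (n + 3/4)*(2*n) = (3/4 + n)*(2*n) = 2*n*(3/4 + n))
23*((2 + 1)*1 + T(I(0), 2)) = 23*((2 + 1)*1 + (-1 + (1/2)*0*(3 + 4*0))) = 23*(3*1 + (-1 + (1/2)*0*(3 + 0))) = 23*(3 + (-1 + (1/2)*0*3)) = 23*(3 + (-1 + 0)) = 23*(3 - 1) = 23*2 = 46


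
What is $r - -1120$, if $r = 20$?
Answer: $1140$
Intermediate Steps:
$r - -1120 = 20 - -1120 = 20 + 1120 = 1140$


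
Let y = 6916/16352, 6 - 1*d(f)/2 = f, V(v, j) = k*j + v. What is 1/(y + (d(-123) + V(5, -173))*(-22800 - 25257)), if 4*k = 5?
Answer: -584/1312051967 ≈ -4.4510e-7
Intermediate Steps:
k = 5/4 (k = (¼)*5 = 5/4 ≈ 1.2500)
V(v, j) = v + 5*j/4 (V(v, j) = 5*j/4 + v = v + 5*j/4)
d(f) = 12 - 2*f
y = 247/584 (y = 6916*(1/16352) = 247/584 ≈ 0.42295)
1/(y + (d(-123) + V(5, -173))*(-22800 - 25257)) = 1/(247/584 + ((12 - 2*(-123)) + (5 + (5/4)*(-173)))*(-22800 - 25257)) = 1/(247/584 + ((12 + 246) + (5 - 865/4))*(-48057)) = 1/(247/584 + (258 - 845/4)*(-48057)) = 1/(247/584 + (187/4)*(-48057)) = 1/(247/584 - 8986659/4) = 1/(-1312051967/584) = -584/1312051967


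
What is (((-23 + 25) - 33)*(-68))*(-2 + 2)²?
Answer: 0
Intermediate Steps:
(((-23 + 25) - 33)*(-68))*(-2 + 2)² = ((2 - 33)*(-68))*0² = -31*(-68)*0 = 2108*0 = 0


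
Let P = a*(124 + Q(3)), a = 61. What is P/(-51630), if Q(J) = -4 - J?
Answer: -2379/17210 ≈ -0.13823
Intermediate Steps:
P = 7137 (P = 61*(124 + (-4 - 1*3)) = 61*(124 + (-4 - 3)) = 61*(124 - 7) = 61*117 = 7137)
P/(-51630) = 7137/(-51630) = 7137*(-1/51630) = -2379/17210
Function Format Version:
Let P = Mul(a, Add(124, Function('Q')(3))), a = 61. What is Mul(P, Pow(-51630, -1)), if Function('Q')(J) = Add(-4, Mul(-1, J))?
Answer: Rational(-2379, 17210) ≈ -0.13823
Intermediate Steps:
P = 7137 (P = Mul(61, Add(124, Add(-4, Mul(-1, 3)))) = Mul(61, Add(124, Add(-4, -3))) = Mul(61, Add(124, -7)) = Mul(61, 117) = 7137)
Mul(P, Pow(-51630, -1)) = Mul(7137, Pow(-51630, -1)) = Mul(7137, Rational(-1, 51630)) = Rational(-2379, 17210)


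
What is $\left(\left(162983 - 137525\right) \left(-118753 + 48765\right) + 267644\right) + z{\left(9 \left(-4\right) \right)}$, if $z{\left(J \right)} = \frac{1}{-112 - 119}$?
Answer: $- \frac{411523464661}{231} \approx -1.7815 \cdot 10^{9}$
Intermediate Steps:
$z{\left(J \right)} = - \frac{1}{231}$ ($z{\left(J \right)} = \frac{1}{-231} = - \frac{1}{231}$)
$\left(\left(162983 - 137525\right) \left(-118753 + 48765\right) + 267644\right) + z{\left(9 \left(-4\right) \right)} = \left(\left(162983 - 137525\right) \left(-118753 + 48765\right) + 267644\right) - \frac{1}{231} = \left(25458 \left(-69988\right) + 267644\right) - \frac{1}{231} = \left(-1781754504 + 267644\right) - \frac{1}{231} = -1781486860 - \frac{1}{231} = - \frac{411523464661}{231}$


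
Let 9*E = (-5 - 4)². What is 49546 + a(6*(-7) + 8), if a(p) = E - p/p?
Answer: 49554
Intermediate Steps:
E = 9 (E = (-5 - 4)²/9 = (⅑)*(-9)² = (⅑)*81 = 9)
a(p) = 8 (a(p) = 9 - p/p = 9 - 1*1 = 9 - 1 = 8)
49546 + a(6*(-7) + 8) = 49546 + 8 = 49554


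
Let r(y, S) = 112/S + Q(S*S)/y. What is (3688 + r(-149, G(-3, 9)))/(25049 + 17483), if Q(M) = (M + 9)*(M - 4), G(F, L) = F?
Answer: 815789/9505902 ≈ 0.085819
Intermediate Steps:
Q(M) = (-4 + M)*(9 + M) (Q(M) = (9 + M)*(-4 + M) = (-4 + M)*(9 + M))
r(y, S) = 112/S + (-36 + S⁴ + 5*S²)/y (r(y, S) = 112/S + (-36 + (S*S)² + 5*(S*S))/y = 112/S + (-36 + (S²)² + 5*S²)/y = 112/S + (-36 + S⁴ + 5*S²)/y)
(3688 + r(-149, G(-3, 9)))/(25049 + 17483) = (3688 + (112*(-149) - 3*(-36 + (-3)⁴ + 5*(-3)²))/(-3*(-149)))/(25049 + 17483) = (3688 - ⅓*(-1/149)*(-16688 - 3*(-36 + 81 + 5*9)))/42532 = (3688 - ⅓*(-1/149)*(-16688 - 3*(-36 + 81 + 45)))*(1/42532) = (3688 - ⅓*(-1/149)*(-16688 - 3*90))*(1/42532) = (3688 - ⅓*(-1/149)*(-16688 - 270))*(1/42532) = (3688 - ⅓*(-1/149)*(-16958))*(1/42532) = (3688 - 16958/447)*(1/42532) = (1631578/447)*(1/42532) = 815789/9505902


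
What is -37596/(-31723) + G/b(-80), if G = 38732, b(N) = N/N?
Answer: 1228732832/31723 ≈ 38733.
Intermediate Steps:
b(N) = 1
-37596/(-31723) + G/b(-80) = -37596/(-31723) + 38732/1 = -37596*(-1/31723) + 38732*1 = 37596/31723 + 38732 = 1228732832/31723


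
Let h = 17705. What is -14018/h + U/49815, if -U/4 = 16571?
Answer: -374372978/176394915 ≈ -2.1224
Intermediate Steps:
U = -66284 (U = -4*16571 = -66284)
-14018/h + U/49815 = -14018/17705 - 66284/49815 = -374372978/176394915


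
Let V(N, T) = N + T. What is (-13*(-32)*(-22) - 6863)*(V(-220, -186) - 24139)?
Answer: 393088175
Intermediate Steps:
(-13*(-32)*(-22) - 6863)*(V(-220, -186) - 24139) = (-13*(-32)*(-22) - 6863)*((-220 - 186) - 24139) = (416*(-22) - 6863)*(-406 - 24139) = (-9152 - 6863)*(-24545) = -16015*(-24545) = 393088175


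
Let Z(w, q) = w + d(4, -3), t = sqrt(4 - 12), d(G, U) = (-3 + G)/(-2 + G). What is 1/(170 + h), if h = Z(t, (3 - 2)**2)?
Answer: 682/116313 - 8*I*sqrt(2)/116313 ≈ 0.0058635 - 9.727e-5*I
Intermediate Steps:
d(G, U) = (-3 + G)/(-2 + G)
t = 2*I*sqrt(2) (t = sqrt(-8) = 2*I*sqrt(2) ≈ 2.8284*I)
Z(w, q) = 1/2 + w (Z(w, q) = w + (-3 + 4)/(-2 + 4) = w + 1/2 = 1/2 + w)
h = 1/2 + 2*I*sqrt(2) ≈ 0.5 + 2.8284*I
1/(170 + h) = 1/(170 + (1/2 + 2*I*sqrt(2))) = 1/(341/2 + 2*I*sqrt(2))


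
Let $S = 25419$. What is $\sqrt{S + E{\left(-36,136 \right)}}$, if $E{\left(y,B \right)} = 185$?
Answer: $2 \sqrt{6401} \approx 160.01$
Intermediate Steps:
$\sqrt{S + E{\left(-36,136 \right)}} = \sqrt{25419 + 185} = \sqrt{25604} = 2 \sqrt{6401}$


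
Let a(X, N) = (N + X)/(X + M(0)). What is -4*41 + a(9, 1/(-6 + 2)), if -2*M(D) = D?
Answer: -5869/36 ≈ -163.03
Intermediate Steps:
M(D) = -D/2
a(X, N) = (N + X)/X (a(X, N) = (N + X)/(X - 1/2*0) = (N + X)/(X + 0) = (N + X)/X)
-4*41 + a(9, 1/(-6 + 2)) = -4*41 + (1/(-6 + 2) + 9)/9 = -164 + (1/(-4) + 9)/9 = -164 + (-1/4 + 9)/9 = -164 + (1/9)*(35/4) = -164 + 35/36 = -5869/36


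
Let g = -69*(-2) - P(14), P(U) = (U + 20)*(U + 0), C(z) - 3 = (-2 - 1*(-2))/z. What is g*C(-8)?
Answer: -1014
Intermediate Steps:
C(z) = 3 (C(z) = 3 + (-2 - 1*(-2))/z = 3 + (-2 + 2)/z = 3 + 0/z = 3 + 0 = 3)
P(U) = U*(20 + U) (P(U) = (20 + U)*U = U*(20 + U))
g = -338 (g = -69*(-2) - 14*(20 + 14) = 138 - 14*34 = 138 - 1*476 = 138 - 476 = -338)
g*C(-8) = -338*3 = -1014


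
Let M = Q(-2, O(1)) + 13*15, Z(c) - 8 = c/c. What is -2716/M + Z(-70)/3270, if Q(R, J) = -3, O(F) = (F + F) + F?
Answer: -369983/26160 ≈ -14.143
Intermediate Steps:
O(F) = 3*F (O(F) = 2*F + F = 3*F)
Z(c) = 9 (Z(c) = 8 + c/c = 8 + 1 = 9)
M = 192 (M = -3 + 13*15 = -3 + 195 = 192)
-2716/M + Z(-70)/3270 = -2716/192 + 9/3270 = -2716*1/192 + 9*(1/3270) = -679/48 + 3/1090 = -369983/26160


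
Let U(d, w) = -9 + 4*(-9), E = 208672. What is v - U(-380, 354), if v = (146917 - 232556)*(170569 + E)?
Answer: -32477819954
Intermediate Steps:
U(d, w) = -45 (U(d, w) = -9 - 36 = -45)
v = -32477819999 (v = (146917 - 232556)*(170569 + 208672) = -85639*379241 = -32477819999)
v - U(-380, 354) = -32477819999 - 1*(-45) = -32477819999 + 45 = -32477819954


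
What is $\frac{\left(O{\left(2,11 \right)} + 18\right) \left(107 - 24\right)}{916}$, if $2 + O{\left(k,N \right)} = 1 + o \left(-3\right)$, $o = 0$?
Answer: $\frac{1411}{916} \approx 1.5404$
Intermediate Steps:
$O{\left(k,N \right)} = -1$ ($O{\left(k,N \right)} = -2 + \left(1 + 0 \left(-3\right)\right) = -2 + \left(1 + 0\right) = -2 + 1 = -1$)
$\frac{\left(O{\left(2,11 \right)} + 18\right) \left(107 - 24\right)}{916} = \frac{\left(-1 + 18\right) \left(107 - 24\right)}{916} = \frac{17 \cdot 83}{916} = \frac{1}{916} \cdot 1411 = \frac{1411}{916}$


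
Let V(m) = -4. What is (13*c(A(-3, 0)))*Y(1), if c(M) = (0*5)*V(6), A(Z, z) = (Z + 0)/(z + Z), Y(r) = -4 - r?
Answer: 0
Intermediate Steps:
A(Z, z) = Z/(Z + z)
c(M) = 0 (c(M) = (0*5)*(-4) = 0*(-4) = 0)
(13*c(A(-3, 0)))*Y(1) = (13*0)*(-4 - 1*1) = 0*(-4 - 1) = 0*(-5) = 0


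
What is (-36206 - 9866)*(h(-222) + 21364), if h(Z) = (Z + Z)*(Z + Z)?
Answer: -10066732000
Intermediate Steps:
h(Z) = 4*Z² (h(Z) = (2*Z)*(2*Z) = 4*Z²)
(-36206 - 9866)*(h(-222) + 21364) = (-36206 - 9866)*(4*(-222)² + 21364) = -46072*(4*49284 + 21364) = -46072*(197136 + 21364) = -46072*218500 = -10066732000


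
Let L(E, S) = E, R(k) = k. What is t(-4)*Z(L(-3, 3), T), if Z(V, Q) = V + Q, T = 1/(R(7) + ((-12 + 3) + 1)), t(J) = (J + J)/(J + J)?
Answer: -4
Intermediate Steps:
t(J) = 1 (t(J) = (2*J)/((2*J)) = (2*J)*(1/(2*J)) = 1)
T = -1 (T = 1/(7 + ((-12 + 3) + 1)) = 1/(7 + (-9 + 1)) = 1/(7 - 8) = 1/(-1) = -1)
Z(V, Q) = Q + V
t(-4)*Z(L(-3, 3), T) = 1*(-1 - 3) = 1*(-4) = -4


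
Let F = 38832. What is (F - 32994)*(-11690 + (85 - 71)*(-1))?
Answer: -68327952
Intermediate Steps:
(F - 32994)*(-11690 + (85 - 71)*(-1)) = (38832 - 32994)*(-11690 + (85 - 71)*(-1)) = 5838*(-11690 + 14*(-1)) = 5838*(-11690 - 14) = 5838*(-11704) = -68327952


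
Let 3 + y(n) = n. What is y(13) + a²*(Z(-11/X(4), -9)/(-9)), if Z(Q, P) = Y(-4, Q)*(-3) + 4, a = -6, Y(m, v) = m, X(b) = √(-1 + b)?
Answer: -54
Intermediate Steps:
y(n) = -3 + n
Z(Q, P) = 16 (Z(Q, P) = -4*(-3) + 4 = 12 + 4 = 16)
y(13) + a²*(Z(-11/X(4), -9)/(-9)) = (-3 + 13) + (-6)²*(16/(-9)) = 10 + 36*(16*(-⅑)) = 10 + 36*(-16/9) = 10 - 64 = -54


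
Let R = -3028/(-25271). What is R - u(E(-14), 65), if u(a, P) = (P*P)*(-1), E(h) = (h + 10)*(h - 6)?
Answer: 106773003/25271 ≈ 4225.1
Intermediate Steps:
E(h) = (-6 + h)*(10 + h) (E(h) = (10 + h)*(-6 + h) = (-6 + h)*(10 + h))
u(a, P) = -P² (u(a, P) = P²*(-1) = -P²)
R = 3028/25271 (R = -3028*(-1/25271) = 3028/25271 ≈ 0.11982)
R - u(E(-14), 65) = 3028/25271 - (-1)*65² = 3028/25271 - (-1)*4225 = 3028/25271 - 1*(-4225) = 3028/25271 + 4225 = 106773003/25271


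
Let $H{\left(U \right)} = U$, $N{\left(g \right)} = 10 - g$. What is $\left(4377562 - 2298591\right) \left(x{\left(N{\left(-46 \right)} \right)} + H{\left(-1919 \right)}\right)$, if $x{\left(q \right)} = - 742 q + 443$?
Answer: $-89453964188$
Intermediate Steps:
$x{\left(q \right)} = 443 - 742 q$
$\left(4377562 - 2298591\right) \left(x{\left(N{\left(-46 \right)} \right)} + H{\left(-1919 \right)}\right) = \left(4377562 - 2298591\right) \left(\left(443 - 742 \left(10 - -46\right)\right) - 1919\right) = 2078971 \left(\left(443 - 742 \left(10 + 46\right)\right) - 1919\right) = 2078971 \left(\left(443 - 41552\right) - 1919\right) = 2078971 \left(-41109 - 1919\right) = 2078971 \left(-43028\right) = -89453964188$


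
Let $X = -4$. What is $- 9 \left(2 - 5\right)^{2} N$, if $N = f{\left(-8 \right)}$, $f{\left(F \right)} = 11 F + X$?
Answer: $7452$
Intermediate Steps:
$f{\left(F \right)} = -4 + 11 F$ ($f{\left(F \right)} = 11 F - 4 = -4 + 11 F$)
$N = -92$ ($N = -4 + 11 \left(-8\right) = -4 - 88 = -92$)
$- 9 \left(2 - 5\right)^{2} N = - 9 \left(2 - 5\right)^{2} \left(-92\right) = - 9 \left(-3\right)^{2} \left(-92\right) = \left(-9\right) 9 \left(-92\right) = \left(-81\right) \left(-92\right) = 7452$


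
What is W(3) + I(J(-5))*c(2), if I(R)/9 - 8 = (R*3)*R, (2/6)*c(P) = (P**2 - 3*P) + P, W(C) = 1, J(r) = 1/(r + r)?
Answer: 1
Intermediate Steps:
J(r) = 1/(2*r)
c(P) = -6*P + 3*P**2 (c(P) = 3*((P**2 - 3*P) + P) = 3*(P**2 - 2*P) = -6*P + 3*P**2)
I(R) = 72 + 27*R**2 (I(R) = 72 + 9*((R*3)*R) = 72 + 9*((3*R)*R) = 72 + 9*(3*R**2) = 72 + 27*R**2)
W(3) + I(J(-5))*c(2) = 1 + (72 + 27*((1/2)/(-5))**2)*(3*2*(-2 + 2)) = 1 + (72 + 27*((1/2)*(-1/5))**2)*(3*2*0) = 1 + (72 + 27*(-1/10)**2)*0 = 1 + (72 + 27*(1/100))*0 = 1 + (72 + 27/100)*0 = 1 + (7227/100)*0 = 1 + 0 = 1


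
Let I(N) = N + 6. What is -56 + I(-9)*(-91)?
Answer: 217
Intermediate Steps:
I(N) = 6 + N
-56 + I(-9)*(-91) = -56 + (6 - 9)*(-91) = -56 - 3*(-91) = -56 + 273 = 217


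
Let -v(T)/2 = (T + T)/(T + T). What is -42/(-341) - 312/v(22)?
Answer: 53238/341 ≈ 156.12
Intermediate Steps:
v(T) = -2 (v(T) = -2*(T + T)/(T + T) = -2*2*T/(2*T) = -2*2*T*1/(2*T) = -2*1 = -2)
-42/(-341) - 312/v(22) = -42/(-341) - 312/(-2) = -42*(-1/341) - 312*(-½) = 42/341 + 156 = 53238/341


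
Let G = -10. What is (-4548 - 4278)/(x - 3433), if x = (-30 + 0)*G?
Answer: 8826/3133 ≈ 2.8171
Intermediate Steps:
x = 300 (x = (-30 + 0)*(-10) = -30*(-10) = 300)
(-4548 - 4278)/(x - 3433) = (-4548 - 4278)/(300 - 3433) = -8826/(-3133) = -8826*(-1/3133) = 8826/3133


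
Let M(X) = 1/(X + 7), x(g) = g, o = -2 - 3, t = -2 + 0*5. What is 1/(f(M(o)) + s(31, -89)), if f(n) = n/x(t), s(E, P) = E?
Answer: 4/123 ≈ 0.032520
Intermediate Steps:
t = -2 (t = -2 + 0 = -2)
o = -5
M(X) = 1/(7 + X)
f(n) = -n/2 (f(n) = n/(-2) = n*(-½) = -n/2)
1/(f(M(o)) + s(31, -89)) = 1/(-1/(2*(7 - 5)) + 31) = 1/(-½/2 + 31) = 1/(-½*½ + 31) = 1/(-¼ + 31) = 1/(123/4) = 4/123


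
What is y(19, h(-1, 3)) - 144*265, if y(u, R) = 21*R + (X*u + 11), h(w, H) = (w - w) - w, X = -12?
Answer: -38356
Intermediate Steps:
h(w, H) = -w (h(w, H) = 0 - w = -w)
y(u, R) = 11 - 12*u + 21*R (y(u, R) = 21*R + (-12*u + 11) = 21*R + (11 - 12*u) = 11 - 12*u + 21*R)
y(19, h(-1, 3)) - 144*265 = (11 - 12*19 + 21*(-1*(-1))) - 144*265 = (11 - 228 + 21*1) - 38160 = (11 - 228 + 21) - 38160 = -196 - 38160 = -38356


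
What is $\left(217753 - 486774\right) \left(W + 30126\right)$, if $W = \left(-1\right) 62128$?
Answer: $8609210042$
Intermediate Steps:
$W = -62128$
$\left(217753 - 486774\right) \left(W + 30126\right) = \left(217753 - 486774\right) \left(-62128 + 30126\right) = \left(-269021\right) \left(-32002\right) = 8609210042$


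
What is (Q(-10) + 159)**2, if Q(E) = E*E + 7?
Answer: 70756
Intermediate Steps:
Q(E) = 7 + E**2 (Q(E) = E**2 + 7 = 7 + E**2)
(Q(-10) + 159)**2 = ((7 + (-10)**2) + 159)**2 = ((7 + 100) + 159)**2 = (107 + 159)**2 = 266**2 = 70756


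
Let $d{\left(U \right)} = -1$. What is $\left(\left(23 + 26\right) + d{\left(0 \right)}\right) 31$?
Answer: $1488$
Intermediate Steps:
$\left(\left(23 + 26\right) + d{\left(0 \right)}\right) 31 = \left(\left(23 + 26\right) - 1\right) 31 = \left(49 - 1\right) 31 = 48 \cdot 31 = 1488$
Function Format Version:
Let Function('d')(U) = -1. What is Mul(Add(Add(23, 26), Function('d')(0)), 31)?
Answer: 1488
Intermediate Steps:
Mul(Add(Add(23, 26), Function('d')(0)), 31) = Mul(Add(Add(23, 26), -1), 31) = Mul(Add(49, -1), 31) = Mul(48, 31) = 1488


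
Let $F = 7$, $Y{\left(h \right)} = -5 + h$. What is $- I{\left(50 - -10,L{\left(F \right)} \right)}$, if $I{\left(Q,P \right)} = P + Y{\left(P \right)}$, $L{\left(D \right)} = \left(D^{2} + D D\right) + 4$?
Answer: $-199$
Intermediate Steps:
$L{\left(D \right)} = 4 + 2 D^{2}$ ($L{\left(D \right)} = \left(D^{2} + D^{2}\right) + 4 = 2 D^{2} + 4 = 4 + 2 D^{2}$)
$I{\left(Q,P \right)} = -5 + 2 P$ ($I{\left(Q,P \right)} = P + \left(-5 + P\right) = -5 + 2 P$)
$- I{\left(50 - -10,L{\left(F \right)} \right)} = - (-5 + 2 \left(4 + 2 \cdot 7^{2}\right)) = - (-5 + 2 \left(4 + 2 \cdot 49\right)) = - (-5 + 2 \left(4 + 98\right)) = - (-5 + 2 \cdot 102) = - (-5 + 204) = \left(-1\right) 199 = -199$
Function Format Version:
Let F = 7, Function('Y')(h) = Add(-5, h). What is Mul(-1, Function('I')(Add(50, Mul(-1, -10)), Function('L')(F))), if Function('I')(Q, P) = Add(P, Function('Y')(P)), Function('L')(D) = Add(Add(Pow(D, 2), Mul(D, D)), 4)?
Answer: -199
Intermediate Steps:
Function('L')(D) = Add(4, Mul(2, Pow(D, 2))) (Function('L')(D) = Add(Add(Pow(D, 2), Pow(D, 2)), 4) = Add(Mul(2, Pow(D, 2)), 4) = Add(4, Mul(2, Pow(D, 2))))
Function('I')(Q, P) = Add(-5, Mul(2, P)) (Function('I')(Q, P) = Add(P, Add(-5, P)) = Add(-5, Mul(2, P)))
Mul(-1, Function('I')(Add(50, Mul(-1, -10)), Function('L')(F))) = Mul(-1, Add(-5, Mul(2, Add(4, Mul(2, Pow(7, 2)))))) = Mul(-1, Add(-5, Mul(2, Add(4, Mul(2, 49))))) = Mul(-1, Add(-5, Mul(2, Add(4, 98)))) = Mul(-1, Add(-5, Mul(2, 102))) = Mul(-1, Add(-5, 204)) = Mul(-1, 199) = -199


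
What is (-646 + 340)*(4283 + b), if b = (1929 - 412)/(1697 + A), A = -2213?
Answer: -112634061/86 ≈ -1.3097e+6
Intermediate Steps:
b = -1517/516 (b = (1929 - 412)/(1697 - 2213) = 1517/(-516) = 1517*(-1/516) = -1517/516 ≈ -2.9399)
(-646 + 340)*(4283 + b) = (-646 + 340)*(4283 - 1517/516) = -306*2208511/516 = -112634061/86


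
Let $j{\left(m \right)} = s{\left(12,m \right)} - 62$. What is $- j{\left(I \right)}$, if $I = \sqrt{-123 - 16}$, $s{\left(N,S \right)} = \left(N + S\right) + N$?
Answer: $38 - i \sqrt{139} \approx 38.0 - 11.79 i$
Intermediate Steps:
$s{\left(N,S \right)} = S + 2 N$
$I = i \sqrt{139}$ ($I = \sqrt{-139} = i \sqrt{139} \approx 11.79 i$)
$j{\left(m \right)} = -38 + m$ ($j{\left(m \right)} = \left(m + 2 \cdot 12\right) - 62 = \left(m + 24\right) - 62 = \left(24 + m\right) - 62 = -38 + m$)
$- j{\left(I \right)} = - (-38 + i \sqrt{139}) = 38 - i \sqrt{139}$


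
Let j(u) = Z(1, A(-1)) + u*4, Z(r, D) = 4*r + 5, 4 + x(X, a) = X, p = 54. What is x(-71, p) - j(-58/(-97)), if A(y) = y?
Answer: -8380/97 ≈ -86.392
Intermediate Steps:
x(X, a) = -4 + X
Z(r, D) = 5 + 4*r
j(u) = 9 + 4*u (j(u) = (5 + 4*1) + u*4 = (5 + 4) + 4*u = 9 + 4*u)
x(-71, p) - j(-58/(-97)) = (-4 - 71) - (9 + 4*(-58/(-97))) = -75 - (9 + 4*(-58*(-1/97))) = -75 - (9 + 4*(58/97)) = -75 - (9 + 232/97) = -75 - 1*1105/97 = -75 - 1105/97 = -8380/97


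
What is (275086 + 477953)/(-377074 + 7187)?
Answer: -107577/52841 ≈ -2.0359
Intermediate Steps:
(275086 + 477953)/(-377074 + 7187) = 753039/(-369887) = 753039*(-1/369887) = -107577/52841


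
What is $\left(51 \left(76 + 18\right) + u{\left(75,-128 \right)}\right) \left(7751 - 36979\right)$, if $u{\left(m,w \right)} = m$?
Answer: $-142311132$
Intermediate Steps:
$\left(51 \left(76 + 18\right) + u{\left(75,-128 \right)}\right) \left(7751 - 36979\right) = \left(51 \left(76 + 18\right) + 75\right) \left(7751 - 36979\right) = \left(51 \cdot 94 + 75\right) \left(-29228\right) = \left(4794 + 75\right) \left(-29228\right) = 4869 \left(-29228\right) = -142311132$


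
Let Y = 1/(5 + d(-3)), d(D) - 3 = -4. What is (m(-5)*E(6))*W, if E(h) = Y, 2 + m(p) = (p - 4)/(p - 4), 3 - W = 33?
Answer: 15/2 ≈ 7.5000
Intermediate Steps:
W = -30 (W = 3 - 1*33 = 3 - 33 = -30)
d(D) = -1 (d(D) = 3 - 4 = -1)
m(p) = -1 (m(p) = -2 + (p - 4)/(p - 4) = -2 + (-4 + p)/(-4 + p) = -2 + 1 = -1)
Y = 1/4 (Y = 1/(5 - 1) = 1/4 ≈ 0.25000)
E(h) = 1/4
(m(-5)*E(6))*W = -1*1/4*(-30) = -1/4*(-30) = 15/2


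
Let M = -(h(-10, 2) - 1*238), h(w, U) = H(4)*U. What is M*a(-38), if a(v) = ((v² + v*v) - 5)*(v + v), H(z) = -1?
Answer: -52585920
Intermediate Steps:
a(v) = 2*v*(-5 + 2*v²) (a(v) = ((v² + v²) - 5)*(2*v) = (2*v² - 5)*(2*v) = (-5 + 2*v²)*(2*v) = 2*v*(-5 + 2*v²))
h(w, U) = -U
M = 240 (M = -(-1*2 - 1*238) = -(-2 - 238) = -1*(-240) = 240)
M*a(-38) = 240*(-10*(-38) + 4*(-38)³) = 240*(380 + 4*(-54872)) = 240*(380 - 219488) = 240*(-219108) = -52585920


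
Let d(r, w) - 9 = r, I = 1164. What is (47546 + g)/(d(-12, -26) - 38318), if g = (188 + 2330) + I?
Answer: -51228/38321 ≈ -1.3368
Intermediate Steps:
d(r, w) = 9 + r
g = 3682 (g = (188 + 2330) + 1164 = 2518 + 1164 = 3682)
(47546 + g)/(d(-12, -26) - 38318) = (47546 + 3682)/((9 - 12) - 38318) = 51228/(-3 - 38318) = 51228/(-38321) = 51228*(-1/38321) = -51228/38321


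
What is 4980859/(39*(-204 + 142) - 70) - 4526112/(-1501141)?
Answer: -7465710693463/3734838808 ≈ -1998.9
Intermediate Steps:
4980859/(39*(-204 + 142) - 70) - 4526112/(-1501141) = 4980859/(39*(-62) - 70) - 4526112*(-1/1501141) = 4980859/(-2418 - 70) + 4526112/1501141 = 4980859/(-2488) + 4526112/1501141 = 4980859*(-1/2488) + 4526112/1501141 = -4980859/2488 + 4526112/1501141 = -7465710693463/3734838808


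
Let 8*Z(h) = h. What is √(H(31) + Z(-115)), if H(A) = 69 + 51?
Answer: 13*√10/4 ≈ 10.277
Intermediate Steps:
H(A) = 120
Z(h) = h/8
√(H(31) + Z(-115)) = √(120 + (⅛)*(-115)) = √(120 - 115/8) = √(845/8) = 13*√10/4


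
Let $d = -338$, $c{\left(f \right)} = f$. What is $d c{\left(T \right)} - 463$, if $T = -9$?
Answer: $2579$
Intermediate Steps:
$d c{\left(T \right)} - 463 = \left(-338\right) \left(-9\right) - 463 = 3042 - 463 = 2579$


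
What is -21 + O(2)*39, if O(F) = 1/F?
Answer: -3/2 ≈ -1.5000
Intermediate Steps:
-21 + O(2)*39 = -21 + 39/2 = -3/2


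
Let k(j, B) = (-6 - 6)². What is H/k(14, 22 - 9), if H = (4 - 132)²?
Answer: 1024/9 ≈ 113.78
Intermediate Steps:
k(j, B) = 144 (k(j, B) = (-12)² = 144)
H = 16384 (H = (-128)² = 16384)
H/k(14, 22 - 9) = 16384/144 = 16384*(1/144) = 1024/9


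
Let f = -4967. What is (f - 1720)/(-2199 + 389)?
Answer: 6687/1810 ≈ 3.6945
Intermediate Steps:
(f - 1720)/(-2199 + 389) = (-4967 - 1720)/(-2199 + 389) = -6687/(-1810) = -6687*(-1/1810) = 6687/1810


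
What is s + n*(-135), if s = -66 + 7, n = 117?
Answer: -15854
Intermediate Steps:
s = -59
s + n*(-135) = -59 + 117*(-135) = -59 - 15795 = -15854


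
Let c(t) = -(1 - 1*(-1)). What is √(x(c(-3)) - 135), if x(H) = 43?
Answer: 2*I*√23 ≈ 9.5917*I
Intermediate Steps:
c(t) = -2 (c(t) = -(1 + 1) = -1*2 = -2)
√(x(c(-3)) - 135) = √(43 - 135) = √(-92) = 2*I*√23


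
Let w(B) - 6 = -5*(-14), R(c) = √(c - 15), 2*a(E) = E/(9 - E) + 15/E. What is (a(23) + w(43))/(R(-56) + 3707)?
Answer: 36050575/1769959296 - 9725*I*√71/1769959296 ≈ 0.020368 - 4.6297e-5*I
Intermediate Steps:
a(E) = 15/(2*E) + E/(2*(9 - E)) (a(E) = (E/(9 - E) + 15/E)/2 = (15/E + E/(9 - E))/2 = 15/(2*E) + E/(2*(9 - E)))
R(c) = √(-15 + c)
w(B) = 76 (w(B) = 6 - 5*(-14) = 6 + 70 = 76)
(a(23) + w(43))/(R(-56) + 3707) = ((½)*(-135 - 1*23² + 15*23)/(23*(-9 + 23)) + 76)/(√(-15 - 56) + 3707) = ((½)*(1/23)*(-135 - 1*529 + 345)/14 + 76)/(√(-71) + 3707) = ((½)*(1/23)*(1/14)*(-135 - 529 + 345) + 76)/(I*√71 + 3707) = ((½)*(1/23)*(1/14)*(-319) + 76)/(3707 + I*√71) = (-319/644 + 76)/(3707 + I*√71) = 48625/(644*(3707 + I*√71))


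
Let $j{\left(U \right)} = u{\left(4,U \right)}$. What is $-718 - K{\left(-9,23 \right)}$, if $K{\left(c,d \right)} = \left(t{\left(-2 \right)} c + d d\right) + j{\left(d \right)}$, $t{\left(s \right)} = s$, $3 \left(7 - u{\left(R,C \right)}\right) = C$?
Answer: $- \frac{3793}{3} \approx -1264.3$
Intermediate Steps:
$u{\left(R,C \right)} = 7 - \frac{C}{3}$
$j{\left(U \right)} = 7 - \frac{U}{3}$
$K{\left(c,d \right)} = 7 + d^{2} - 2 c - \frac{d}{3}$ ($K{\left(c,d \right)} = \left(- 2 c + d d\right) - \left(-7 + \frac{d}{3}\right) = \left(- 2 c + d^{2}\right) - \left(-7 + \frac{d}{3}\right) = \left(d^{2} - 2 c\right) - \left(-7 + \frac{d}{3}\right) = 7 + d^{2} - 2 c - \frac{d}{3}$)
$-718 - K{\left(-9,23 \right)} = -718 - \left(7 + 23^{2} - -18 - \frac{23}{3}\right) = -718 - \left(7 + 529 + 18 - \frac{23}{3}\right) = -718 - \frac{1639}{3} = - \frac{3793}{3}$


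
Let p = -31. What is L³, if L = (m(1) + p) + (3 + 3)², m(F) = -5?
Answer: 0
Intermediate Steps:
L = 0 (L = (-5 - 31) + (3 + 3)² = -36 + 6² = -36 + 36 = 0)
L³ = 0³ = 0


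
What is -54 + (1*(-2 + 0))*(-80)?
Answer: 106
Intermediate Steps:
-54 + (1*(-2 + 0))*(-80) = -54 + (1*(-2))*(-80) = -54 - 2*(-80) = -54 + 160 = 106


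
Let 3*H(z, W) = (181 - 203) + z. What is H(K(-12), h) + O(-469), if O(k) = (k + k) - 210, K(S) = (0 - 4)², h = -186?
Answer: -1150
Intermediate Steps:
K(S) = 16 (K(S) = (-4)² = 16)
O(k) = -210 + 2*k (O(k) = 2*k - 210 = -210 + 2*k)
H(z, W) = -22/3 + z/3 (H(z, W) = ((181 - 203) + z)/3 = (-22 + z)/3 = -22/3 + z/3)
H(K(-12), h) + O(-469) = (-22/3 + (⅓)*16) + (-210 + 2*(-469)) = (-22/3 + 16/3) + (-210 - 938) = -2 - 1148 = -1150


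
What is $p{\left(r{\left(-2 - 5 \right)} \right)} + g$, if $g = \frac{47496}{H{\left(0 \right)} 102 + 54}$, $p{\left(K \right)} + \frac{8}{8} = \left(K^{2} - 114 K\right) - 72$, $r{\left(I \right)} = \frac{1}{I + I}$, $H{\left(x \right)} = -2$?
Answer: $- \frac{1869311}{4900} \approx -381.49$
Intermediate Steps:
$r{\left(I \right)} = \frac{1}{2 I}$
$p{\left(K \right)} = -73 + K^{2} - 114 K$ ($p{\left(K \right)} = -1 - \left(72 - K^{2} + 114 K\right) = -73 + K^{2} - 114 K$)
$g = - \frac{7916}{25}$ ($g = \frac{47496}{\left(-2\right) 102 + 54} = \frac{47496}{-204 + 54} = \frac{47496}{-150} = 47496 \left(- \frac{1}{150}\right) = - \frac{7916}{25} \approx -316.64$)
$p{\left(r{\left(-2 - 5 \right)} \right)} + g = \left(-73 + \left(\frac{1}{2 \left(-2 - 5\right)}\right)^{2} - 114 \frac{1}{2 \left(-2 - 5\right)}\right) - \frac{7916}{25} = \left(-73 + \left(\frac{1}{2 \left(-7\right)}\right)^{2} - 114 \frac{1}{2 \left(-7\right)}\right) - \frac{7916}{25} = \left(-73 + \left(\frac{1}{2} \left(- \frac{1}{7}\right)\right)^{2} - 114 \cdot \frac{1}{2} \left(- \frac{1}{7}\right)\right) - \frac{7916}{25} = \left(-73 + \left(- \frac{1}{14}\right)^{2} - - \frac{57}{7}\right) - \frac{7916}{25} = \left(-73 + \frac{1}{196} + \frac{57}{7}\right) - \frac{7916}{25} = - \frac{12711}{196} - \frac{7916}{25} = - \frac{1869311}{4900}$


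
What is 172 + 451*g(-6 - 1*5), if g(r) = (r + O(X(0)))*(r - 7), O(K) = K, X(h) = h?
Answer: 89470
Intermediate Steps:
g(r) = r*(-7 + r) (g(r) = (r + 0)*(r - 7) = r*(-7 + r))
172 + 451*g(-6 - 1*5) = 172 + 451*((-6 - 1*5)*(-7 + (-6 - 1*5))) = 172 + 451*((-6 - 5)*(-7 + (-6 - 5))) = 172 + 451*(-11*(-7 - 11)) = 172 + 451*(-11*(-18)) = 172 + 451*198 = 172 + 89298 = 89470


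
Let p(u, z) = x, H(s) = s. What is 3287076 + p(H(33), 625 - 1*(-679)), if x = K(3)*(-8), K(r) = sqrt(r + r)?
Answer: 3287076 - 8*sqrt(6) ≈ 3.2871e+6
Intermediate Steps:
K(r) = sqrt(2)*sqrt(r) (K(r) = sqrt(2*r) = sqrt(2)*sqrt(r))
x = -8*sqrt(6) (x = (sqrt(2)*sqrt(3))*(-8) = sqrt(6)*(-8) = -8*sqrt(6) ≈ -19.596)
p(u, z) = -8*sqrt(6)
3287076 + p(H(33), 625 - 1*(-679)) = 3287076 - 8*sqrt(6)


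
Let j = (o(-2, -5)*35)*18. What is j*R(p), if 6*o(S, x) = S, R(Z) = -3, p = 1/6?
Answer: 630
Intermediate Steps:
p = ⅙ ≈ 0.16667
o(S, x) = S/6
j = -210 (j = (((⅙)*(-2))*35)*18 = -⅓*35*18 = -35/3*18 = -210)
j*R(p) = -210*(-3) = 630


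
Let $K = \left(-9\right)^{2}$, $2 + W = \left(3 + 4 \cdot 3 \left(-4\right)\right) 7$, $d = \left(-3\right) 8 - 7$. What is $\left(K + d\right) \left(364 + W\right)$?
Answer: $2350$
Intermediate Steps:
$d = -31$ ($d = -24 - 7 = -31$)
$W = -317$ ($W = -2 + \left(3 + 4 \cdot 3 \left(-4\right)\right) 7 = -2 + \left(3 + 12 \left(-4\right)\right) 7 = -2 + \left(3 - 48\right) 7 = -2 - 315 = -317$)
$K = 81$
$\left(K + d\right) \left(364 + W\right) = \left(81 - 31\right) \left(364 - 317\right) = 50 \cdot 47 = 2350$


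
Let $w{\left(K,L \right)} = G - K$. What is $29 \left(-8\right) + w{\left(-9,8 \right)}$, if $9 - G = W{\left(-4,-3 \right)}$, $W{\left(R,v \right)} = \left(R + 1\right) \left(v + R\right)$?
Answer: $-235$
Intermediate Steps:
$W{\left(R,v \right)} = \left(1 + R\right) \left(R + v\right)$
$G = -12$ ($G = 9 - \left(-4 - 3 + \left(-4\right)^{2} - -12\right) = 9 - \left(-4 - 3 + 16 + 12\right) = 9 - 21 = -12$)
$w{\left(K,L \right)} = -12 - K$
$29 \left(-8\right) + w{\left(-9,8 \right)} = 29 \left(-8\right) - 3 = -232 + \left(-12 + 9\right) = -232 - 3 = -235$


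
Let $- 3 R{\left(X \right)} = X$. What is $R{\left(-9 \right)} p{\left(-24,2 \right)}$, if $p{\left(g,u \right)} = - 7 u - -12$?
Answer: $-6$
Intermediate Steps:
$p{\left(g,u \right)} = 12 - 7 u$ ($p{\left(g,u \right)} = - 7 u + 12 = 12 - 7 u$)
$R{\left(X \right)} = - \frac{X}{3}$
$R{\left(-9 \right)} p{\left(-24,2 \right)} = \left(- \frac{1}{3}\right) \left(-9\right) \left(12 - 14\right) = 3 \left(12 - 14\right) = 3 \left(-2\right) = -6$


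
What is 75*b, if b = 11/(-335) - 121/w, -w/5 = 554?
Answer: 30195/37118 ≈ 0.81349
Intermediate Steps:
w = -2770 (w = -5*554 = -2770)
b = 2013/185590 (b = 11/(-335) - 121/(-2770) = 11*(-1/335) - 121*(-1/2770) = -11/335 + 121/2770 = 2013/185590 ≈ 0.010846)
75*b = 75*(2013/185590) = 30195/37118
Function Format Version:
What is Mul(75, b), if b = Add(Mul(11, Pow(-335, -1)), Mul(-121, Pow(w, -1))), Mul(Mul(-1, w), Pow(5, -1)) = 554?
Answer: Rational(30195, 37118) ≈ 0.81349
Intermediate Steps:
w = -2770 (w = Mul(-5, 554) = -2770)
b = Rational(2013, 185590) (b = Add(Mul(11, Pow(-335, -1)), Mul(-121, Pow(-2770, -1))) = Add(Mul(11, Rational(-1, 335)), Mul(-121, Rational(-1, 2770))) = Add(Rational(-11, 335), Rational(121, 2770)) = Rational(2013, 185590) ≈ 0.010846)
Mul(75, b) = Mul(75, Rational(2013, 185590)) = Rational(30195, 37118)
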